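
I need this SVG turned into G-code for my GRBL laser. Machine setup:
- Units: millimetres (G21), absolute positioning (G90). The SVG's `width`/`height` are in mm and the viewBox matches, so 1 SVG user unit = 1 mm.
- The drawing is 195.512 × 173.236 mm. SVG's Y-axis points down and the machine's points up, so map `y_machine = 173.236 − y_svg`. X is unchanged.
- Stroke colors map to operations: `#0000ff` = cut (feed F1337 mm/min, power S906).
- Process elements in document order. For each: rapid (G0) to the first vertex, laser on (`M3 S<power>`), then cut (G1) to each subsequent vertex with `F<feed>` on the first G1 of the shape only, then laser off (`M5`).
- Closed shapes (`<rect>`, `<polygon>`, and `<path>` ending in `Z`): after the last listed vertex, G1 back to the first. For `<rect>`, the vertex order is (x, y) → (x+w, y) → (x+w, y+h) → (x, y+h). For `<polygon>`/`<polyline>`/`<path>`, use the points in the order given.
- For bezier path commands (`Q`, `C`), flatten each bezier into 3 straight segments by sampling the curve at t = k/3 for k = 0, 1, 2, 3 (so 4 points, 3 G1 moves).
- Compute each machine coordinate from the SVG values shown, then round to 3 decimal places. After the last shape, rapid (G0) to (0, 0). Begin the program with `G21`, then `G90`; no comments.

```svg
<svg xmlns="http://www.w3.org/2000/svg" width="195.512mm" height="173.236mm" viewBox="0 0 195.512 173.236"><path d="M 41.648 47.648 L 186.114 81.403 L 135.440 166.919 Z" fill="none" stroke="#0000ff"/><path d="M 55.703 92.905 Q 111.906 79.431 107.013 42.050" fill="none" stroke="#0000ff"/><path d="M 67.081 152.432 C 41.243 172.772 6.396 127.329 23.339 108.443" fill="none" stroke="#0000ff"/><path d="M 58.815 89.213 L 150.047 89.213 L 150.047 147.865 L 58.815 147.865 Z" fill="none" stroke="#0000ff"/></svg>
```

viewBox `0 0 195.512 173.236` with mm width/height → 1 unit = 1 mm. Flip: y_m = 173.236 − y_svg.

**Shape 1** — `<path>` closed polygon, stroke `#0000ff` → cut (S906, F1337). Machine vertices: (41.648,125.588) → (186.114,91.833) → (135.440,6.317) → (41.648,125.588). Closed: final G1 returns to the first vertex.

**Shape 2** — `<path>` quadratic bezier, stroke `#0000ff` → cut (S906, F1337). Control points (SVG): P0=(55.703,92.905), P1=(111.906,79.431), P2=(107.013,42.050); sampled at t=k/3. Machine vertices: (55.703,80.331) → (86.383,91.970) → (103.487,108.922) → (107.013,131.186). Open path.

**Shape 3** — `<path>` cubic bezier, stroke `#0000ff` → cut (S906, F1337). Control points (SVG): P0=(67.081,152.432), P1=(41.243,172.772), P2=(6.396,127.329), P3=(23.339,108.443); sampled at t=k/3. Machine vertices: (67.081,20.804) → (40.492,18.972) → (21.408,40.475) → (23.339,64.793). Open path.

**Shape 4** — `<path>` rectangle, stroke `#0000ff` → cut (S906, F1337). Machine vertices: (58.815,84.023) → (150.047,84.023) → (150.047,25.371) → (58.815,25.371) → (58.815,84.023). Closed: final G1 returns to the first vertex.

G21
G90
G0 X41.648 Y125.588
M3 S906
G1 X186.114 Y91.833 F1337
G1 X135.440 Y6.317
G1 X41.648 Y125.588
M5
G0 X55.703 Y80.331
M3 S906
G1 X86.383 Y91.970 F1337
G1 X103.487 Y108.922
G1 X107.013 Y131.186
M5
G0 X67.081 Y20.804
M3 S906
G1 X40.492 Y18.972 F1337
G1 X21.408 Y40.475
G1 X23.339 Y64.793
M5
G0 X58.815 Y84.023
M3 S906
G1 X150.047 Y84.023 F1337
G1 X150.047 Y25.371
G1 X58.815 Y25.371
G1 X58.815 Y84.023
M5
G0 X0.000 Y0.000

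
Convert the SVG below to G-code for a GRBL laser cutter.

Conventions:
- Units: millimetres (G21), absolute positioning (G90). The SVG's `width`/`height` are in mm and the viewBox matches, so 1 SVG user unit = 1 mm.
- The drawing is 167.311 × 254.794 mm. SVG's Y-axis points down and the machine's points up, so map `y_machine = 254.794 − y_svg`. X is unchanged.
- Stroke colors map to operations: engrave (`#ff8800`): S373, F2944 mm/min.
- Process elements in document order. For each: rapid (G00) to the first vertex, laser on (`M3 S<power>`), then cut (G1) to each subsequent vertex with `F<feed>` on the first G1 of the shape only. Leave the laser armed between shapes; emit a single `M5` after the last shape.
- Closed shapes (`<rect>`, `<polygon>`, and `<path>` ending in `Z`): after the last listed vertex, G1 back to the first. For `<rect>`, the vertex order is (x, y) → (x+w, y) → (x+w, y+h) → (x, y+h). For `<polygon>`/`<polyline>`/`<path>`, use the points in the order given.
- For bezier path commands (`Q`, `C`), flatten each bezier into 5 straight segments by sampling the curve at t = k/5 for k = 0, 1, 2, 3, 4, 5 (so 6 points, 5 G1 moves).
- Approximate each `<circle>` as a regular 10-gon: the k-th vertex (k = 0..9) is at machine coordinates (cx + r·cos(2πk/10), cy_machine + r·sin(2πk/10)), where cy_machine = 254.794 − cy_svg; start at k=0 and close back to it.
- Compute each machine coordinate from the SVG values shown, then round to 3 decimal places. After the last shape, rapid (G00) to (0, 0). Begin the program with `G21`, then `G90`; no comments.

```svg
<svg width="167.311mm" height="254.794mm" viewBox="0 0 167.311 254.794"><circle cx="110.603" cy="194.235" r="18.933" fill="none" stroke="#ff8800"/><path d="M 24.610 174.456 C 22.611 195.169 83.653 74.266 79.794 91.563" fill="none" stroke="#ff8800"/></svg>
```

G21
G90
G00 X129.536 Y60.559
M3 S373
G1 X125.920 Y71.688 F2944
G1 X116.454 Y78.565
G1 X104.752 Y78.565
G1 X95.286 Y71.688
G1 X91.670 Y60.559
G1 X95.286 Y49.430
G1 X104.752 Y42.553
G1 X116.454 Y42.553
G1 X125.920 Y49.430
G1 X129.536 Y60.559
G00 X24.610 Y80.338
M3 S373
G1 X29.952 Y82.666 F2944
G1 X44.283 Y105.550
G1 X61.461 Y135.560
G1 X75.345 Y159.264
G1 X79.794 Y163.231
M5
G00 X0.000 Y0.000

1 u = 1 mm; y_m = 254.794 − y.

[1] `<circle>` circle, #ff8800→engrave S373 F2944: (129.536,60.559) → (125.920,71.688) → (116.454,78.565) → (104.752,78.565) → (95.286,71.688) → (91.670,60.559) → (95.286,49.430) → (104.752,42.553) → (116.454,42.553) → (125.920,49.430) → (129.536,60.559) (closed)

[2] `<path>` cubic bezier, #ff8800→engrave S373 F2944: (24.610,80.338) → (29.952,82.666) → (44.283,105.550) → (61.461,135.560) → (75.345,159.264) → (79.794,163.231)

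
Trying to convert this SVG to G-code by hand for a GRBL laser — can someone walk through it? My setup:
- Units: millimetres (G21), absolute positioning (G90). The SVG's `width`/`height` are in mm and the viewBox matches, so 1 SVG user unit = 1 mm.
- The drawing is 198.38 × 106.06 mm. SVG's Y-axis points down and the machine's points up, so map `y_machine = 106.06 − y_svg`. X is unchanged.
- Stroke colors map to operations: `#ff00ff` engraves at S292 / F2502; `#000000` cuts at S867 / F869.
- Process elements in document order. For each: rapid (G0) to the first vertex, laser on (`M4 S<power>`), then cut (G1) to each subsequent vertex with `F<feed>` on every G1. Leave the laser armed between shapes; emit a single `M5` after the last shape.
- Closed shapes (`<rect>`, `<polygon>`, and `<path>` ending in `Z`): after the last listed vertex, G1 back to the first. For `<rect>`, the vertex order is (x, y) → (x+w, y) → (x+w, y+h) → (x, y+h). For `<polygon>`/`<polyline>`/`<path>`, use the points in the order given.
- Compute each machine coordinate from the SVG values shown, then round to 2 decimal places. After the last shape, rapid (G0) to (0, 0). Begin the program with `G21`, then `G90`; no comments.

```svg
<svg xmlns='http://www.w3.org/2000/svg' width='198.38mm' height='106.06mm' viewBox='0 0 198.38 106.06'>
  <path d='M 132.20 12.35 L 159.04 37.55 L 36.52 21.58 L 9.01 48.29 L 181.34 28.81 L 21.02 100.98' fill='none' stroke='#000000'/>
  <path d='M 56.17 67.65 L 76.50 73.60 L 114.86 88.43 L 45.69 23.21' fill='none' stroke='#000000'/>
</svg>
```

viewBox `0 0 198.38 106.06` with mm width/height → 1 unit = 1 mm. Flip: y_m = 106.06 − y_svg.

**Shape 1** — `<path>` open polyline, stroke `#000000` → cut (S867, F869). Machine vertices: (132.20,93.71) → (159.04,68.51) → (36.52,84.48) → (9.01,57.77) → (181.34,77.25) → (21.02,5.08). Open path.

**Shape 2** — `<path>` open polyline, stroke `#000000` → cut (S867, F869). Machine vertices: (56.17,38.41) → (76.50,32.46) → (114.86,17.63) → (45.69,82.85). Open path.

G21
G90
G0 X132.20 Y93.71
M4 S867
G1 X159.04 Y68.51 F869
G1 X36.52 Y84.48 F869
G1 X9.01 Y57.77 F869
G1 X181.34 Y77.25 F869
G1 X21.02 Y5.08 F869
G0 X56.17 Y38.41
M4 S867
G1 X76.50 Y32.46 F869
G1 X114.86 Y17.63 F869
G1 X45.69 Y82.85 F869
M5
G0 X0.00 Y0.00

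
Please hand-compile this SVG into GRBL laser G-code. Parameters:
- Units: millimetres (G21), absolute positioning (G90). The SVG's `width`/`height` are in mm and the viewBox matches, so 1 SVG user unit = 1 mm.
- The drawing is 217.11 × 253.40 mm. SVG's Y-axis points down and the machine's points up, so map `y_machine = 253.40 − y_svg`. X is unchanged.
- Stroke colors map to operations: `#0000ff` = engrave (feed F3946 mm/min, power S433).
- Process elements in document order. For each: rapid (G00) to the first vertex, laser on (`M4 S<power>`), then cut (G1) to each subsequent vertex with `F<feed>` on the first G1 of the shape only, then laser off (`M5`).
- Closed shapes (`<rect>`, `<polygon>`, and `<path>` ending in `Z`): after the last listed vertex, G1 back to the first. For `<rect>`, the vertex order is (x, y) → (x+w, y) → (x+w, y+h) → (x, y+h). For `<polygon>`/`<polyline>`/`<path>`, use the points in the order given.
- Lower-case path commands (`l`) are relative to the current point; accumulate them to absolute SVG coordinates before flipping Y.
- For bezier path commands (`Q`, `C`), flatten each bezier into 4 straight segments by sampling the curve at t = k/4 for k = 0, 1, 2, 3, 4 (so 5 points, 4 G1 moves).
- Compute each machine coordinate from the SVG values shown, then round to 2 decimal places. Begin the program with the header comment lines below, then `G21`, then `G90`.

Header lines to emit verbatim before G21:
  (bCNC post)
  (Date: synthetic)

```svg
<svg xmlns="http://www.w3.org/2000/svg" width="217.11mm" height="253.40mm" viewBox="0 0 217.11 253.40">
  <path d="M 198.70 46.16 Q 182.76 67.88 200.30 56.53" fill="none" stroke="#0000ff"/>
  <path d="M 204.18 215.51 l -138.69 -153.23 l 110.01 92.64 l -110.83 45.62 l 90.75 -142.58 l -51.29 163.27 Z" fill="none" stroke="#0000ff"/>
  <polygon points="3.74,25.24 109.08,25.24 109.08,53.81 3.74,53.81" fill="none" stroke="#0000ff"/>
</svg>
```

(bCNC post)
(Date: synthetic)
G21
G90
G00 X198.70 Y207.24
M4 S433
G1 X192.82 Y198.45 F3946
G1 X191.13 Y193.79
G1 X193.62 Y193.26
G1 X200.30 Y196.87
M5
G00 X204.18 Y37.89
M4 S433
G1 X65.49 Y191.12 F3946
G1 X175.50 Y98.48
G1 X64.67 Y52.86
G1 X155.42 Y195.44
G1 X104.13 Y32.17
G1 X204.18 Y37.89
M5
G00 X3.74 Y228.16
M4 S433
G1 X109.08 Y228.16 F3946
G1 X109.08 Y199.59
G1 X3.74 Y199.59
G1 X3.74 Y228.16
M5

viewBox `0 0 217.11 253.40` with mm width/height → 1 unit = 1 mm. Flip: y_m = 253.40 − y_svg.

**Shape 1** — `<path>` quadratic bezier, stroke `#0000ff` → engrave (S433, F3946). Control points (SVG): P0=(198.70,46.16), P1=(182.76,67.88), P2=(200.30,56.53); sampled at t=k/4. Machine vertices: (198.70,207.24) → (192.82,198.45) → (191.13,193.79) → (193.62,193.26) → (200.30,196.87). Open path.

**Shape 2** — `<path>` closed polygon, stroke `#0000ff` → engrave (S433, F3946). Machine vertices: (204.18,37.89) → (65.49,191.12) → (175.50,98.48) → (64.67,52.86) → (155.42,195.44) → (104.13,32.17) → (204.18,37.89). Closed: final G1 returns to the first vertex.

**Shape 3** — `<polygon>` rectangle, stroke `#0000ff` → engrave (S433, F3946). Machine vertices: (3.74,228.16) → (109.08,228.16) → (109.08,199.59) → (3.74,199.59) → (3.74,228.16). Closed: final G1 returns to the first vertex.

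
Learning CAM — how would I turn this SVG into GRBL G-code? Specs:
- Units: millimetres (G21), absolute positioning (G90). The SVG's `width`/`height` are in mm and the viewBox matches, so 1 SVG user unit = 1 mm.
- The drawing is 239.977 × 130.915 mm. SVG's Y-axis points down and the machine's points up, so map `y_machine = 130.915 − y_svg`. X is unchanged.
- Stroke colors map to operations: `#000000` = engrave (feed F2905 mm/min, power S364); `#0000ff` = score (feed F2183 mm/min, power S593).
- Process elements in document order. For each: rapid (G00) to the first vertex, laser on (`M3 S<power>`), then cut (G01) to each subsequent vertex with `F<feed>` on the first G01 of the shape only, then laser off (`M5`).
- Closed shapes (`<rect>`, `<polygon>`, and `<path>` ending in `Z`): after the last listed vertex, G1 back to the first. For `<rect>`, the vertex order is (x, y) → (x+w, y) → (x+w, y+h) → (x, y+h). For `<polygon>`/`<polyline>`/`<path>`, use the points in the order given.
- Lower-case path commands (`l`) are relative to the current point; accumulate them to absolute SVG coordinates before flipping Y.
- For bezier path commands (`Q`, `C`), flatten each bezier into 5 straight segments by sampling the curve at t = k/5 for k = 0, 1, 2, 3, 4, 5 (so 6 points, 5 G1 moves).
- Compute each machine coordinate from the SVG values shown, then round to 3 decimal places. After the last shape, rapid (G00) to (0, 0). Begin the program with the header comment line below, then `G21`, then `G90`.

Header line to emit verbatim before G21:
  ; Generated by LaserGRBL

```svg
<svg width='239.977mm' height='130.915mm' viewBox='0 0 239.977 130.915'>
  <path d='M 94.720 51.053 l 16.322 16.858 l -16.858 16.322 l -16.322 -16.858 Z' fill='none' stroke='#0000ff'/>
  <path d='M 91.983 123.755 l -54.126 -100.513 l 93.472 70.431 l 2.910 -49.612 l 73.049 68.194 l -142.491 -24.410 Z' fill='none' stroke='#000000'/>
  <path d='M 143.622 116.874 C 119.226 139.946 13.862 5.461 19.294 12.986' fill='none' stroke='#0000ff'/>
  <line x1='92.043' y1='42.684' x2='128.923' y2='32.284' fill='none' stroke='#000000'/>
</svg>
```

viewBox `0 0 239.977 130.915` with mm width/height → 1 unit = 1 mm. Flip: y_m = 130.915 − y_svg.

**Shape 1** — `<path>` regular polygon, stroke `#0000ff` → score (S593, F2183). Machine vertices: (94.720,79.862) → (111.042,63.004) → (94.184,46.682) → (77.862,63.540) → (94.720,79.862). Closed: final G1 returns to the first vertex.

**Shape 2** — `<path>` closed polygon, stroke `#000000` → engrave (S364, F2905). Machine vertices: (91.983,7.160) → (37.857,107.673) → (131.329,37.242) → (134.239,86.854) → (207.288,18.660) → (64.797,43.070) → (91.983,7.160). Closed: final G1 returns to the first vertex.

**Shape 3** — `<path>` cubic bezier, stroke `#0000ff` → score (S593, F2183). Control points (SVG): P0=(143.622,116.874), P1=(119.226,139.946), P2=(13.862,5.461), P3=(19.294,12.986); sampled at t=k/5. Machine vertices: (143.622,14.041) → (120.802,16.708) → (87.755,42.810) → (53.685,77.966) → (27.796,107.799) → (19.294,117.929). Open path.

**Shape 4** — `<line>` line segment, stroke `#000000` → engrave (S364, F2905). Machine vertices: (92.043,88.231) → (128.923,98.631). Open path.

; Generated by LaserGRBL
G21
G90
G00 X94.720 Y79.862
M3 S593
G01 X111.042 Y63.004 F2183
G01 X94.184 Y46.682
G01 X77.862 Y63.540
G01 X94.720 Y79.862
M5
G00 X91.983 Y7.160
M3 S364
G01 X37.857 Y107.673 F2905
G01 X131.329 Y37.242
G01 X134.239 Y86.854
G01 X207.288 Y18.660
G01 X64.797 Y43.070
G01 X91.983 Y7.160
M5
G00 X143.622 Y14.041
M3 S593
G01 X120.802 Y16.708 F2183
G01 X87.755 Y42.810
G01 X53.685 Y77.966
G01 X27.796 Y107.799
G01 X19.294 Y117.929
M5
G00 X92.043 Y88.231
M3 S364
G01 X128.923 Y98.631 F2905
M5
G00 X0.000 Y0.000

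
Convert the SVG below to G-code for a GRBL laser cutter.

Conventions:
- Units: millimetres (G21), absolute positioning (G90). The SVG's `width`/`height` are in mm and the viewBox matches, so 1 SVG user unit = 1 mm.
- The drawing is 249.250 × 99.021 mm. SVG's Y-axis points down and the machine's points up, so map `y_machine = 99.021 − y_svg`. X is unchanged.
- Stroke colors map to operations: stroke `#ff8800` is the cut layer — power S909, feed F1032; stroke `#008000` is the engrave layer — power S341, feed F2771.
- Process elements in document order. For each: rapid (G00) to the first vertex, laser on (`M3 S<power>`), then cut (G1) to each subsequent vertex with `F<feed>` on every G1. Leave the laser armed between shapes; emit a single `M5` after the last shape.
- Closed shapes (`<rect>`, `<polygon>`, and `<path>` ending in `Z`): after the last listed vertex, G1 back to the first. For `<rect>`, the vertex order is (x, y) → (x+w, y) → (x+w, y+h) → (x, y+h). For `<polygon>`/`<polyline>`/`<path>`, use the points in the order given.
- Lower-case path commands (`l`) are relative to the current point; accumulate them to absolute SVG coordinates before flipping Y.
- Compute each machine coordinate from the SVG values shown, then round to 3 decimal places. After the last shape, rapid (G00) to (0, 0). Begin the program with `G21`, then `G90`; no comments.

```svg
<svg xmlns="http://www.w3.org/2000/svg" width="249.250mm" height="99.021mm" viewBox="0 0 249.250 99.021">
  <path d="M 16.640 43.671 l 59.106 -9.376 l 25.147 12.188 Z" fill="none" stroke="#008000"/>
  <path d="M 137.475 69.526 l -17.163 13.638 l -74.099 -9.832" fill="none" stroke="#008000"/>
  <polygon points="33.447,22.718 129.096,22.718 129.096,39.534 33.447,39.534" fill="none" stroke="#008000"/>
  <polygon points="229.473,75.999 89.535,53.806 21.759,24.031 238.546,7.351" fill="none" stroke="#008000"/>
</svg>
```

G21
G90
G00 X16.640 Y55.350
M3 S341
G1 X75.746 Y64.726 F2771
G1 X100.893 Y52.538 F2771
G1 X16.640 Y55.350 F2771
G00 X137.475 Y29.495
M3 S341
G1 X120.312 Y15.857 F2771
G1 X46.213 Y25.689 F2771
G00 X33.447 Y76.303
M3 S341
G1 X129.096 Y76.303 F2771
G1 X129.096 Y59.487 F2771
G1 X33.447 Y59.487 F2771
G1 X33.447 Y76.303 F2771
G00 X229.473 Y23.022
M3 S341
G1 X89.535 Y45.215 F2771
G1 X21.759 Y74.990 F2771
G1 X238.546 Y91.670 F2771
G1 X229.473 Y23.022 F2771
M5
G00 X0.000 Y0.000

viewBox `0 0 249.250 99.021` with mm width/height → 1 unit = 1 mm. Flip: y_m = 99.021 − y_svg.

**Shape 1** — `<path>` closed polygon, stroke `#008000` → engrave (S341, F2771). Machine vertices: (16.640,55.350) → (75.746,64.726) → (100.893,52.538) → (16.640,55.350). Closed: final G1 returns to the first vertex.

**Shape 2** — `<path>` open polyline, stroke `#008000` → engrave (S341, F2771). Machine vertices: (137.475,29.495) → (120.312,15.857) → (46.213,25.689). Open path.

**Shape 3** — `<polygon>` rectangle, stroke `#008000` → engrave (S341, F2771). Machine vertices: (33.447,76.303) → (129.096,76.303) → (129.096,59.487) → (33.447,59.487) → (33.447,76.303). Closed: final G1 returns to the first vertex.

**Shape 4** — `<polygon>` closed polygon, stroke `#008000` → engrave (S341, F2771). Machine vertices: (229.473,23.022) → (89.535,45.215) → (21.759,74.990) → (238.546,91.670) → (229.473,23.022). Closed: final G1 returns to the first vertex.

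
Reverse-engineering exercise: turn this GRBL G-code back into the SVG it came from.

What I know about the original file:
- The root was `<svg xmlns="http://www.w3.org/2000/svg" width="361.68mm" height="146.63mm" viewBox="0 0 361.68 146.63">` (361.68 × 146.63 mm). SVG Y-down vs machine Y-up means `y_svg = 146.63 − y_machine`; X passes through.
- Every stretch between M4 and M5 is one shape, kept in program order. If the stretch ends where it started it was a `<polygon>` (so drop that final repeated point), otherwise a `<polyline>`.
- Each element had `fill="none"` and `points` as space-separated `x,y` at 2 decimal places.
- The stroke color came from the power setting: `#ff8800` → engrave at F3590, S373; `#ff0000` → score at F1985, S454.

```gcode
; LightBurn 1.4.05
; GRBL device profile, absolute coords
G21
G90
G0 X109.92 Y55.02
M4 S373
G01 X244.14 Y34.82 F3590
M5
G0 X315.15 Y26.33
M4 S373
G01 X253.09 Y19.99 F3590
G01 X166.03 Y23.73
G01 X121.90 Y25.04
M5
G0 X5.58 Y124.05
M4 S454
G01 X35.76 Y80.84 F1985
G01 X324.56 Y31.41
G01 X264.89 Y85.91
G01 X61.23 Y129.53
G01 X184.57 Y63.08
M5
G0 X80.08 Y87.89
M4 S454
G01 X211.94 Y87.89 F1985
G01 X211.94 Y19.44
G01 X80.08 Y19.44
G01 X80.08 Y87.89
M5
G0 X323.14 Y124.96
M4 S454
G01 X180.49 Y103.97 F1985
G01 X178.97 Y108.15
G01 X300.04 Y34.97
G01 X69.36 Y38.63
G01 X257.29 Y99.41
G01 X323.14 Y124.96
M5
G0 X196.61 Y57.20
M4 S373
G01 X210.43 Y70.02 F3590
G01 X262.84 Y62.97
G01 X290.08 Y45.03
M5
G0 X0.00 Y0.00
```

<svg xmlns="http://www.w3.org/2000/svg" width="361.68mm" height="146.63mm" viewBox="0 0 361.68 146.63">
  <polyline points="109.92,91.61 244.14,111.81" fill="none" stroke="#ff8800"/>
  <polyline points="315.15,120.30 253.09,126.64 166.03,122.90 121.90,121.59" fill="none" stroke="#ff8800"/>
  <polyline points="5.58,22.58 35.76,65.79 324.56,115.22 264.89,60.72 61.23,17.10 184.57,83.55" fill="none" stroke="#ff0000"/>
  <polygon points="80.08,58.74 211.94,58.74 211.94,127.19 80.08,127.19" fill="none" stroke="#ff0000"/>
  <polygon points="323.14,21.67 180.49,42.66 178.97,38.48 300.04,111.66 69.36,108.00 257.29,47.22" fill="none" stroke="#ff0000"/>
  <polyline points="196.61,89.43 210.43,76.61 262.84,83.66 290.08,101.60" fill="none" stroke="#ff8800"/>
</svg>

y_svg = 146.63 − y_m.

[1] S373→`#ff8800` (engrave); open run; points: 109.92,91.61 244.14,111.81

[2] S373→`#ff8800` (engrave); open run; points: 315.15,120.30 253.09,126.64 166.03,122.90 121.90,121.59

[3] S454→`#ff0000` (score); open run; points: 5.58,22.58 35.76,65.79 324.56,115.22 264.89,60.72 61.23,17.10 184.57,83.55

[4] S454→`#ff0000` (score); closed run; points: 80.08,58.74 211.94,58.74 211.94,127.19 80.08,127.19

[5] S454→`#ff0000` (score); closed run; points: 323.14,21.67 180.49,42.66 178.97,38.48 300.04,111.66 69.36,108.00 257.29,47.22

[6] S373→`#ff8800` (engrave); open run; points: 196.61,89.43 210.43,76.61 262.84,83.66 290.08,101.60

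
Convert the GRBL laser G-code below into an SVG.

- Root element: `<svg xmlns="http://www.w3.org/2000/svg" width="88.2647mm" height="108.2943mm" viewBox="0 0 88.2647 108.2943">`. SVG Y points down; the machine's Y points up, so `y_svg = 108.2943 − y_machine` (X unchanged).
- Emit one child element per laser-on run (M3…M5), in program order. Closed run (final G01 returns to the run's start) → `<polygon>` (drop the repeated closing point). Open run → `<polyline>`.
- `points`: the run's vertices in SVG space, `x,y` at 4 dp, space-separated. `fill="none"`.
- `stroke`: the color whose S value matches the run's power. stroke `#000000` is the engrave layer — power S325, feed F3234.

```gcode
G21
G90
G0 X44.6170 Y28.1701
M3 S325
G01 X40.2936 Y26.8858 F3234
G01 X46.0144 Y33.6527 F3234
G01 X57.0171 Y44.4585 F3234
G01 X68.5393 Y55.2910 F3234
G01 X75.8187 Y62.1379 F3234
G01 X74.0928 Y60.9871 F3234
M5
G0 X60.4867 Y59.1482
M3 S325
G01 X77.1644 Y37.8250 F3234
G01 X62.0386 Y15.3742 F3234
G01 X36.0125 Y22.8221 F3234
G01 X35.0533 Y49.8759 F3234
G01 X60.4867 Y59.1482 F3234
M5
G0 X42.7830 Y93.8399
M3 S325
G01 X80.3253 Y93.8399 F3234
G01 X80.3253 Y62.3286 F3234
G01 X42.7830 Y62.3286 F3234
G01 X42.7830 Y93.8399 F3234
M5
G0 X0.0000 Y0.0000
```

<svg xmlns="http://www.w3.org/2000/svg" width="88.2647mm" height="108.2943mm" viewBox="0 0 88.2647 108.2943">
  <polyline points="44.6170,80.1242 40.2936,81.4085 46.0144,74.6416 57.0171,63.8358 68.5393,53.0033 75.8187,46.1564 74.0928,47.3072" fill="none" stroke="#000000"/>
  <polygon points="60.4867,49.1461 77.1644,70.4693 62.0386,92.9201 36.0125,85.4722 35.0533,58.4184" fill="none" stroke="#000000"/>
  <polygon points="42.7830,14.4544 80.3253,14.4544 80.3253,45.9657 42.7830,45.9657" fill="none" stroke="#000000"/>
</svg>

y_svg = 108.2943 − y_m. Every run uses S325, so all elements get stroke `#000000` (engrave).

[1] open run; points: 44.6170,80.1242 40.2936,81.4085 46.0144,74.6416 57.0171,63.8358 68.5393,53.0033 75.8187,46.1564 74.0928,47.3072

[2] closed run; points: 60.4867,49.1461 77.1644,70.4693 62.0386,92.9201 36.0125,85.4722 35.0533,58.4184

[3] closed run; points: 42.7830,14.4544 80.3253,14.4544 80.3253,45.9657 42.7830,45.9657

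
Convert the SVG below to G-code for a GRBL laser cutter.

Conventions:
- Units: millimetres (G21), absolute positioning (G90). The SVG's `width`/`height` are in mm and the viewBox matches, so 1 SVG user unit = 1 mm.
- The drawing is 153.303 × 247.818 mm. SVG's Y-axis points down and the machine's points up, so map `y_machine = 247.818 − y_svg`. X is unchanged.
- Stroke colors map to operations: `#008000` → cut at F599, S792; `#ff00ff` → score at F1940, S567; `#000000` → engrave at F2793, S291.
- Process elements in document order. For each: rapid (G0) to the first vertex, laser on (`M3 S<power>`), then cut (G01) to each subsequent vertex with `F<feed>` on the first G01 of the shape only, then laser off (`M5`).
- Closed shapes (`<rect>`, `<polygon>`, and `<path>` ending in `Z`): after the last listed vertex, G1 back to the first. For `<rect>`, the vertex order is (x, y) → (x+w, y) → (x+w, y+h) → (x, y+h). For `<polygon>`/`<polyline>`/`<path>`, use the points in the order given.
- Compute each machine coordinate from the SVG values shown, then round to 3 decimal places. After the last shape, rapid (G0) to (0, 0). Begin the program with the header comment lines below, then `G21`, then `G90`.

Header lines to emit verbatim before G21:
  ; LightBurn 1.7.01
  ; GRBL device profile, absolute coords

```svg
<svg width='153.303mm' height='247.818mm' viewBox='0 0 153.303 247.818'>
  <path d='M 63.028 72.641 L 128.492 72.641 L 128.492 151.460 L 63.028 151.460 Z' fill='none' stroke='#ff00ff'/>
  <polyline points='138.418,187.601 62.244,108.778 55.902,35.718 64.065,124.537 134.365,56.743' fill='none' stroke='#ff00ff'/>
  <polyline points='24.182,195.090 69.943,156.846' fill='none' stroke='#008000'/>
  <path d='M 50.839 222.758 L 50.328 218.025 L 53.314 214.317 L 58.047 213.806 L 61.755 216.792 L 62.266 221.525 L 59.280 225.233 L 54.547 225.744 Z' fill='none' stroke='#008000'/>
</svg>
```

; LightBurn 1.7.01
; GRBL device profile, absolute coords
G21
G90
G0 X63.028 Y175.177
M3 S567
G01 X128.492 Y175.177 F1940
G01 X128.492 Y96.358
G01 X63.028 Y96.358
G01 X63.028 Y175.177
M5
G0 X138.418 Y60.217
M3 S567
G01 X62.244 Y139.040 F1940
G01 X55.902 Y212.100
G01 X64.065 Y123.281
G01 X134.365 Y191.075
M5
G0 X24.182 Y52.728
M3 S792
G01 X69.943 Y90.972 F599
M5
G0 X50.839 Y25.060
M3 S792
G01 X50.328 Y29.793 F599
G01 X53.314 Y33.501
G01 X58.047 Y34.012
G01 X61.755 Y31.026
G01 X62.266 Y26.293
G01 X59.280 Y22.585
G01 X54.547 Y22.074
G01 X50.839 Y25.060
M5
G0 X0.000 Y0.000

Since the viewBox matches the mm dimensions, user units are millimetres directly. The only transform is the Y-flip y_m = 247.818 − y_svg.

Shape 1 is a rectangle drawn with `<path>`. Its stroke #ff00ff means score at S567, F1940. After flipping Y the toolpath is (63.028,175.177) → (128.492,175.177) → (128.492,96.358) → (63.028,96.358) → (63.028,175.177), returning to the start.

Shape 2 is a open polyline drawn with `<polyline>`. Its stroke #ff00ff means score at S567, F1940. After flipping Y the toolpath is (138.418,60.217) → (62.244,139.040) → (55.902,212.100) → (64.065,123.281) → (134.365,191.075).

Shape 3 is a line segment drawn with `<polyline>`. Its stroke #008000 means cut at S792, F599. After flipping Y the toolpath is (24.182,52.728) → (69.943,90.972).

Shape 4 is a regular polygon drawn with `<path>`. Its stroke #008000 means cut at S792, F599. After flipping Y the toolpath is (50.839,25.060) → (50.328,29.793) → (53.314,33.501) → (58.047,34.012) → (61.755,31.026) → (62.266,26.293) → (59.280,22.585) → (54.547,22.074) → (50.839,25.060), returning to the start.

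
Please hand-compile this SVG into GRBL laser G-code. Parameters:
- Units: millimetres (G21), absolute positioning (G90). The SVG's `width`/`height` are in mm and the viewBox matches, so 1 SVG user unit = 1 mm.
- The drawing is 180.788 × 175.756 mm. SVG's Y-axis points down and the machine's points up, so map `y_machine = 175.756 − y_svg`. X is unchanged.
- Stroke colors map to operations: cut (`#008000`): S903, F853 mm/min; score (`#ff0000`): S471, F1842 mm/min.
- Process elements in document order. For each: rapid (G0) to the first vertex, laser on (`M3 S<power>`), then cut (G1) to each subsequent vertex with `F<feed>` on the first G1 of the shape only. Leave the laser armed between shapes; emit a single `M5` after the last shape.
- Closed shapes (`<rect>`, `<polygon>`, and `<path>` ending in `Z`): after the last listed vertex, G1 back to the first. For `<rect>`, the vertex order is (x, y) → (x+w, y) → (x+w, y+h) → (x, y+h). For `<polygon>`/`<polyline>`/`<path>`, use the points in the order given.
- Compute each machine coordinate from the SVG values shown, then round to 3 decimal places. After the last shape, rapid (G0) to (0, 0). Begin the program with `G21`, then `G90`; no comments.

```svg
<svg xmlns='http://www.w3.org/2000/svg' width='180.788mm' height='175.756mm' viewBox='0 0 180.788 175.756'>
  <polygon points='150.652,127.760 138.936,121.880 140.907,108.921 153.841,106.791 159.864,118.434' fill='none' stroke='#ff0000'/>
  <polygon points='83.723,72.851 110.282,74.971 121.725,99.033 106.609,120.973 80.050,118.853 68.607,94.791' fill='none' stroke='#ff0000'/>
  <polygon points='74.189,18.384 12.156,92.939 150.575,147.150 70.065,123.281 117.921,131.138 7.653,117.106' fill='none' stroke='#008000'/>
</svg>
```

G21
G90
G0 X150.652 Y47.996
M3 S471
G1 X138.936 Y53.876 F1842
G1 X140.907 Y66.835
G1 X153.841 Y68.965
G1 X159.864 Y57.322
G1 X150.652 Y47.996
G0 X83.723 Y102.905
M3 S471
G1 X110.282 Y100.785 F1842
G1 X121.725 Y76.723
G1 X106.609 Y54.783
G1 X80.050 Y56.903
G1 X68.607 Y80.965
G1 X83.723 Y102.905
G0 X74.189 Y157.372
M3 S903
G1 X12.156 Y82.817 F853
G1 X150.575 Y28.606
G1 X70.065 Y52.475
G1 X117.921 Y44.618
G1 X7.653 Y58.650
G1 X74.189 Y157.372
M5
G0 X0.000 Y0.000

Since the viewBox matches the mm dimensions, user units are millimetres directly. The only transform is the Y-flip y_m = 175.756 − y_svg.

Shape 1 is a regular polygon drawn with `<polygon>`. Its stroke #ff0000 means score at S471, F1842. After flipping Y the toolpath is (150.652,47.996) → (138.936,53.876) → (140.907,66.835) → (153.841,68.965) → (159.864,57.322) → (150.652,47.996), returning to the start.

Shape 2 is a regular polygon drawn with `<polygon>`. Its stroke #ff0000 means score at S471, F1842. After flipping Y the toolpath is (83.723,102.905) → (110.282,100.785) → (121.725,76.723) → (106.609,54.783) → (80.050,56.903) → (68.607,80.965) → (83.723,102.905), returning to the start.

Shape 3 is a closed polygon drawn with `<polygon>`. Its stroke #008000 means cut at S903, F853. After flipping Y the toolpath is (74.189,157.372) → (12.156,82.817) → (150.575,28.606) → (70.065,52.475) → (117.921,44.618) → (7.653,58.650) → (74.189,157.372), returning to the start.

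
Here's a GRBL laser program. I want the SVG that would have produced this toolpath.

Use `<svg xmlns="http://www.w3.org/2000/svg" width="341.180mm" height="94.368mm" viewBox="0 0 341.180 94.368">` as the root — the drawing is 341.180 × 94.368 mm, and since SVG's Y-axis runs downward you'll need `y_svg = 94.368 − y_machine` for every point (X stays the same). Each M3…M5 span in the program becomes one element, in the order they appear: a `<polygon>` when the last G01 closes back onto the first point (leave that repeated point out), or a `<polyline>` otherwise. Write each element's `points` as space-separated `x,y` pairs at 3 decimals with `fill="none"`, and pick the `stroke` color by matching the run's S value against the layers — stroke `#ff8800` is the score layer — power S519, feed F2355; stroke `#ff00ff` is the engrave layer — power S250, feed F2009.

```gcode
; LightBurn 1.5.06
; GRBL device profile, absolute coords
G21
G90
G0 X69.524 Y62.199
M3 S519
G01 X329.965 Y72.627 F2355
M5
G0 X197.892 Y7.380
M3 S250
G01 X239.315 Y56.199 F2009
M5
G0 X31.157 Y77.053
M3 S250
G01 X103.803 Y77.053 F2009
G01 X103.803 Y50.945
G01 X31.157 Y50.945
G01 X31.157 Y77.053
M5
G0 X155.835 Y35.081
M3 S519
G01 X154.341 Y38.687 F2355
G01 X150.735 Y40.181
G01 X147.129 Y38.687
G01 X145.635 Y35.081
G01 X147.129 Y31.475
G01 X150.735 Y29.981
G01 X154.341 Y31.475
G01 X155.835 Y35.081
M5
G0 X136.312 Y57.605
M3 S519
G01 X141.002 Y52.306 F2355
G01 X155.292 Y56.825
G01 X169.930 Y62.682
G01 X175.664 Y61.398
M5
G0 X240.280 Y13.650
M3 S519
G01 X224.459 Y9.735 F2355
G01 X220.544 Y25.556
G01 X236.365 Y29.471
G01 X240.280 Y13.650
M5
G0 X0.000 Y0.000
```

<svg xmlns="http://www.w3.org/2000/svg" width="341.180mm" height="94.368mm" viewBox="0 0 341.180 94.368">
  <polyline points="69.524,32.169 329.965,21.741" fill="none" stroke="#ff8800"/>
  <polyline points="197.892,86.988 239.315,38.169" fill="none" stroke="#ff00ff"/>
  <polygon points="31.157,17.315 103.803,17.315 103.803,43.423 31.157,43.423" fill="none" stroke="#ff00ff"/>
  <polygon points="155.835,59.287 154.341,55.681 150.735,54.187 147.129,55.681 145.635,59.287 147.129,62.893 150.735,64.387 154.341,62.893" fill="none" stroke="#ff8800"/>
  <polyline points="136.312,36.763 141.002,42.062 155.292,37.543 169.930,31.686 175.664,32.970" fill="none" stroke="#ff8800"/>
  <polygon points="240.280,80.718 224.459,84.633 220.544,68.812 236.365,64.897" fill="none" stroke="#ff8800"/>
</svg>

y_svg = 94.368 − y_m.

[1] S519→`#ff8800` (score); open run; points: 69.524,32.169 329.965,21.741

[2] S250→`#ff00ff` (engrave); open run; points: 197.892,86.988 239.315,38.169

[3] S250→`#ff00ff` (engrave); closed run; points: 31.157,17.315 103.803,17.315 103.803,43.423 31.157,43.423

[4] S519→`#ff8800` (score); closed run; points: 155.835,59.287 154.341,55.681 150.735,54.187 147.129,55.681 145.635,59.287 147.129,62.893 150.735,64.387 154.341,62.893

[5] S519→`#ff8800` (score); open run; points: 136.312,36.763 141.002,42.062 155.292,37.543 169.930,31.686 175.664,32.970

[6] S519→`#ff8800` (score); closed run; points: 240.280,80.718 224.459,84.633 220.544,68.812 236.365,64.897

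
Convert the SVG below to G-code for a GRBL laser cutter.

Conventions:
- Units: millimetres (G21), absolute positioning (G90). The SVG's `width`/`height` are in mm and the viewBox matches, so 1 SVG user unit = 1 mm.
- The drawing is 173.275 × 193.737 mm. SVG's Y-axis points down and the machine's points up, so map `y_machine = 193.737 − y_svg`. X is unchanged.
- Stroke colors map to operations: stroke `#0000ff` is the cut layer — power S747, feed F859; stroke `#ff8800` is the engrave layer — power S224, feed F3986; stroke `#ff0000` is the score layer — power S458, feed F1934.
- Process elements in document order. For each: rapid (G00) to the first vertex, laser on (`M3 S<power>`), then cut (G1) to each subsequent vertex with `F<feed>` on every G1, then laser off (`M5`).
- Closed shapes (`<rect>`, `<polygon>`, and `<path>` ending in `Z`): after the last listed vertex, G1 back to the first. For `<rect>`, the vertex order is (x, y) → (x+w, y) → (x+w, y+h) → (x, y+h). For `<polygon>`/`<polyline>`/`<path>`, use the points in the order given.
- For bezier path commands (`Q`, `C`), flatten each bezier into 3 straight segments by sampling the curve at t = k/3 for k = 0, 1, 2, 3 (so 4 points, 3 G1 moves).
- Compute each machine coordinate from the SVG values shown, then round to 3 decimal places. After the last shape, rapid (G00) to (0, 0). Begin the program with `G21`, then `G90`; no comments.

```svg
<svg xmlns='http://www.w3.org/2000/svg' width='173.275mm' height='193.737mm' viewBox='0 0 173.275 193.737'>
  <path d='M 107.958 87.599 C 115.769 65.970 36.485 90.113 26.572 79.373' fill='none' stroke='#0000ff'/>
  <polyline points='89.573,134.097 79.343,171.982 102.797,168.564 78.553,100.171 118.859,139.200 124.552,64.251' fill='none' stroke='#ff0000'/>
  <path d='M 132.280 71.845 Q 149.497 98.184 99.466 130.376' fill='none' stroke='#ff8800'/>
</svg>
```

G21
G90
G00 X107.958 Y106.138
M3 S747
G1 X92.532 Y115.497 F859
G1 X53.814 Y112.264 F859
G1 X26.572 Y114.364 F859
M5
G00 X89.573 Y59.640
M3 S458
G1 X79.343 Y21.755 F1934
G1 X102.797 Y25.173 F1934
G1 X78.553 Y93.566 F1934
G1 X118.859 Y54.537 F1934
G1 X124.552 Y129.486 F1934
M5
G00 X132.280 Y121.892
M3 S224
G1 X136.286 Y103.682 F3986
G1 X125.348 Y84.172 F3986
G1 X99.466 Y63.361 F3986
M5
G00 X0.000 Y0.000

Since the viewBox matches the mm dimensions, user units are millimetres directly. The only transform is the Y-flip y_m = 193.737 − y_svg.

Shape 1 is a cubic bezier drawn with `<path>`. Its stroke #0000ff means cut at S747, F859. After flipping Y the toolpath is (107.958,106.138) → (92.532,115.497) → (53.814,112.264) → (26.572,114.364).

Shape 2 is a open polyline drawn with `<polyline>`. Its stroke #ff0000 means score at S458, F1934. After flipping Y the toolpath is (89.573,59.640) → (79.343,21.755) → (102.797,25.173) → (78.553,93.566) → (118.859,54.537) → (124.552,129.486).

Shape 3 is a quadratic bezier drawn with `<path>`. Its stroke #ff8800 means engrave at S224, F3986. After flipping Y the toolpath is (132.280,121.892) → (136.286,103.682) → (125.348,84.172) → (99.466,63.361).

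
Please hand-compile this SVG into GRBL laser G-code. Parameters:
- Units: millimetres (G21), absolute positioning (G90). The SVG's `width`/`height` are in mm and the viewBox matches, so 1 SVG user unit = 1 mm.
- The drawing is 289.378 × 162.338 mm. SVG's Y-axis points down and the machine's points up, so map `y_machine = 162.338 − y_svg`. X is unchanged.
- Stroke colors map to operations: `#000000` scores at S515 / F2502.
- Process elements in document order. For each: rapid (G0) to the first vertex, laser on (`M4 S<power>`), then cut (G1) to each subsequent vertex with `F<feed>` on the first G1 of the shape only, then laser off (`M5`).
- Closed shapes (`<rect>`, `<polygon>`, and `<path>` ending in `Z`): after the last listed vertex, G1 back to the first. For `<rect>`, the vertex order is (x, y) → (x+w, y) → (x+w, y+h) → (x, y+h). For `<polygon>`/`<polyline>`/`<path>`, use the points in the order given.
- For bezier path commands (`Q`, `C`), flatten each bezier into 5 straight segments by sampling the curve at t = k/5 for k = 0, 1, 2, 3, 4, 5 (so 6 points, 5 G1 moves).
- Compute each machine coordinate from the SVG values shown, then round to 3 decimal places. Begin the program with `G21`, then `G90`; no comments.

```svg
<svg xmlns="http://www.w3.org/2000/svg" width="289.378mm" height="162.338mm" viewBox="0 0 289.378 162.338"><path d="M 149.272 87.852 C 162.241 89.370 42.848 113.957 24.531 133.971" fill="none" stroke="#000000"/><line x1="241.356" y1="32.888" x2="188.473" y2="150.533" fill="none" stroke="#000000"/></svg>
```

G21
G90
G0 X149.272 Y74.486
M4 S515
G1 X143.037 Y71.028 F2502
G1 X116.241 Y63.360
G1 X80.088 Y52.810
G1 X45.783 Y40.703
G1 X24.531 Y28.367
M5
G0 X241.356 Y129.450
M4 S515
G1 X188.473 Y11.805 F2502
M5

1 u = 1 mm; y_m = 162.338 − y.

[1] `<path>` cubic bezier, #000000→score S515 F2502: (149.272,74.486) → (143.037,71.028) → (116.241,63.360) → (80.088,52.810) → (45.783,40.703) → (24.531,28.367)

[2] `<line>` line segment, #000000→score S515 F2502: (241.356,129.450) → (188.473,11.805)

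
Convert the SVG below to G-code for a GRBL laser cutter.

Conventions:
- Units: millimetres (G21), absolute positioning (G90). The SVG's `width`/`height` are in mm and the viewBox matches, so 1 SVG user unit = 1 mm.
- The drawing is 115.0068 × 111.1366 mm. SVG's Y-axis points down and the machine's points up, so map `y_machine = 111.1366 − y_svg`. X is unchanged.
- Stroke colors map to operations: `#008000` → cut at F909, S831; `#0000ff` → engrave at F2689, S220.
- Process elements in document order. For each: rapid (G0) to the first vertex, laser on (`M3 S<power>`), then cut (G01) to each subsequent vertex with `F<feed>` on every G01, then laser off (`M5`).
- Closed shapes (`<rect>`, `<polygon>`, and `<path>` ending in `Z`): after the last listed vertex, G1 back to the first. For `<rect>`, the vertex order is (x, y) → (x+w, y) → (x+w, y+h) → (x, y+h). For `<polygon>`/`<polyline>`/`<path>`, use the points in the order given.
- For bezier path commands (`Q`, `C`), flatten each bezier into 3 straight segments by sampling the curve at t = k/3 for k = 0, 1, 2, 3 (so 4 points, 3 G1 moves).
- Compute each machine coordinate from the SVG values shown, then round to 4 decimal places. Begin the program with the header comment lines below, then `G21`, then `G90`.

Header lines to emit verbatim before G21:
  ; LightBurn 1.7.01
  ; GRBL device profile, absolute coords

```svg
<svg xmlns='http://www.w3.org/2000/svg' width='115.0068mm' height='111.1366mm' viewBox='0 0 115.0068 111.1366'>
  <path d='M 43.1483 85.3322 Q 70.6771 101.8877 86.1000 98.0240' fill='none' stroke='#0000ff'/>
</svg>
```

; LightBurn 1.7.01
; GRBL device profile, absolute coords
G21
G90
G0 X43.1483 Y25.8044
M3 S220
G01 X60.1557 Y17.0362 F2689
G01 X74.4730 Y12.8056 F2689
G01 X86.1000 Y13.1126 F2689
M5

Since the viewBox matches the mm dimensions, user units are millimetres directly. The only transform is the Y-flip y_m = 111.1366 − y_svg.

Shape 1 is a quadratic bezier drawn with `<path>`. Its stroke #0000ff means engrave at S220, F2689. After flipping Y the toolpath is (43.1483,25.8044) → (60.1557,17.0362) → (74.4730,12.8056) → (86.1000,13.1126).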